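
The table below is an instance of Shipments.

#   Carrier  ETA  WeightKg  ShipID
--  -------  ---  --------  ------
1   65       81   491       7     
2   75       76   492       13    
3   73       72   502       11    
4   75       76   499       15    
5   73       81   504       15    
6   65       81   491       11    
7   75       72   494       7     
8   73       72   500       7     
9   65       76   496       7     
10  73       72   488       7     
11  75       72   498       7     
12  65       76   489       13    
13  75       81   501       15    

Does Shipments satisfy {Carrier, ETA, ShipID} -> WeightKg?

No

(Carrier=65, ETA=81, ShipID=7): row 1 → WeightKg = 491 ✓
(Carrier=75, ETA=76, ShipID=13): row 2 → WeightKg = 492 ✓
(Carrier=73, ETA=72, ShipID=11): row 3 → WeightKg = 502 ✓
(Carrier=75, ETA=76, ShipID=15): row 4 → WeightKg = 499 ✓
(Carrier=73, ETA=81, ShipID=15): row 5 → WeightKg = 504 ✓
(Carrier=65, ETA=81, ShipID=11): row 6 → WeightKg = 491 ✓
(Carrier=75, ETA=72, ShipID=7): rows 7, 11 → WeightKg takes values {494, 498} — violation
(Carrier=73, ETA=72, ShipID=7): rows 8, 10 → WeightKg takes values {500, 488} — violation
(Carrier=65, ETA=76, ShipID=7): row 9 → WeightKg = 496 ✓
(Carrier=65, ETA=76, ShipID=13): row 12 → WeightKg = 489 ✓
(Carrier=75, ETA=81, ShipID=15): row 13 → WeightKg = 501 ✓
Two rows agree on {Carrier, ETA, ShipID} but differ on WeightKg, so {Carrier, ETA, ShipID} -> WeightKg does not hold.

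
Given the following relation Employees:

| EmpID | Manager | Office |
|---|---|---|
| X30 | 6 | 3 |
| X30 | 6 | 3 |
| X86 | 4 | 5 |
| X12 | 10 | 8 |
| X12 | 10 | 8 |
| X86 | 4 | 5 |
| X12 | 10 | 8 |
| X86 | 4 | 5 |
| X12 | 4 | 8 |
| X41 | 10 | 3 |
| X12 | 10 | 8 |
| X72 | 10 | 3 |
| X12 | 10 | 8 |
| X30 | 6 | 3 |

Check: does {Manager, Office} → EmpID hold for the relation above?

(Manager=6, Office=3): 3 rows → EmpID = X30, X30, X30 ✓
(Manager=4, Office=5): 3 rows → EmpID = X86, X86, X86 ✓
(Manager=10, Office=8): 5 rows → EmpID = X12, X12, X12, X12, X12 ✓
(Manager=4, Office=8): 1 row → EmpID = X12 ✓
(Manager=10, Office=3): 2 rows → EmpID takes values {X41, X72} — violation
Two rows agree on {Manager, Office} but differ on EmpID, so {Manager, Office} → EmpID does not hold.

No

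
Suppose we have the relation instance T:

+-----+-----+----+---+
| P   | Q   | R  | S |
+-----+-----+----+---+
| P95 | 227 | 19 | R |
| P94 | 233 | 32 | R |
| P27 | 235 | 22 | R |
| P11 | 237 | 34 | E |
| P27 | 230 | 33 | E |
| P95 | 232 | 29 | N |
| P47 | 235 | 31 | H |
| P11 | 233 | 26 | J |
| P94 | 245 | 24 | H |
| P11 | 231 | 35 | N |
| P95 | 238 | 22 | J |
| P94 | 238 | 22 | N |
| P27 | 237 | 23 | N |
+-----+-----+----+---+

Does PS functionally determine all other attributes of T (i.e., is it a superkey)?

Yes

All 13 rows have distinct PS values, so PS → (all attributes) holds and PS is a superkey.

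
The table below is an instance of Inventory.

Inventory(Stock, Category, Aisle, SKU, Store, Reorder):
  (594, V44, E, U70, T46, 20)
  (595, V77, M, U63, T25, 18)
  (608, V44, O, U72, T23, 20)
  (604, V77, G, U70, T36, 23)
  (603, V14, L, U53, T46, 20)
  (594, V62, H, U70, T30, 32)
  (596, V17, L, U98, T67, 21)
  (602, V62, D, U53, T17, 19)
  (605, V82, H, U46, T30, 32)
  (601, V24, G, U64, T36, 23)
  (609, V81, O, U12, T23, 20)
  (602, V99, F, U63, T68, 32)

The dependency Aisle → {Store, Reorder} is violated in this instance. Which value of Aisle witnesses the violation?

Aisle=E: 1 row → {Store,Reorder} = (T46, 20) ✓
Aisle=M: 1 row → {Store,Reorder} = (T25, 18) ✓
Aisle=O: 2 rows → {Store,Reorder} = (T23, 20), (T23, 20) ✓
Aisle=G: 2 rows → {Store,Reorder} = (T36, 23), (T36, 23) ✓
Aisle=L: 2 rows → {Store,Reorder} takes values {(T46, 20), (T67, 21)} — violation
Aisle=H: 2 rows → {Store,Reorder} = (T30, 32), (T30, 32) ✓
Aisle=D: 1 row → {Store,Reorder} = (T17, 19) ✓
Aisle=F: 1 row → {Store,Reorder} = (T68, 32) ✓
The only Aisle value with inconsistent RHS is Aisle=L.

L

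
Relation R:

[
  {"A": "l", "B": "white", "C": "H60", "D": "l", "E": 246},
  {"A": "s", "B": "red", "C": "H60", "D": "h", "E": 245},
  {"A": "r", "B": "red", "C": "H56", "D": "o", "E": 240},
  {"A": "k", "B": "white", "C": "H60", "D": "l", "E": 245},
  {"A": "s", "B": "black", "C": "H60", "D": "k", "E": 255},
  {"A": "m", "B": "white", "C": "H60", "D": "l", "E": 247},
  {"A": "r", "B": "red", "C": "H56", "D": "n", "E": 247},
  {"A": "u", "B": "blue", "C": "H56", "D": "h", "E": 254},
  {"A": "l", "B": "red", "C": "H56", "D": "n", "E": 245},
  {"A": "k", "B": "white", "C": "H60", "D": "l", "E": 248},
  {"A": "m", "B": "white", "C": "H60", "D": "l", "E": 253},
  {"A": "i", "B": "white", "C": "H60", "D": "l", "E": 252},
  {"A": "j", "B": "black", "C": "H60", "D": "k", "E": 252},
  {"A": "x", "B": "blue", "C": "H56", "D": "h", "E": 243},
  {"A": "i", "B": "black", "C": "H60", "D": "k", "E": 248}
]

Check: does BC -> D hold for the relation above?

No

(B=white, C=H60): 6 rows → D = l, l, l, l, l, l ✓
(B=red, C=H60): 1 row → D = h ✓
(B=red, C=H56): 3 rows → D takes values {o, n} — violation
(B=black, C=H60): 3 rows → D = k, k, k ✓
(B=blue, C=H56): 2 rows → D = h, h ✓
Two rows agree on BC but differ on D, so BC -> D does not hold.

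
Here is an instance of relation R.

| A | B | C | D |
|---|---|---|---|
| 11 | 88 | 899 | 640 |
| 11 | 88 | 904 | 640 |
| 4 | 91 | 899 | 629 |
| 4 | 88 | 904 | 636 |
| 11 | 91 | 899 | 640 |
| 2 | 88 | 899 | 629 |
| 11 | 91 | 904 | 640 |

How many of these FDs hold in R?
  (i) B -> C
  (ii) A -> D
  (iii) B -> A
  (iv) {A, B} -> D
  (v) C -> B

(i) B -> C: B=88: 4 rows → C takes values {899, 904} — violation; B=91: 3 rows → C takes values {899, 904} — violation — fails.
(ii) A -> D: A=4: 2 rows → D takes values {629, 636} — violation — fails.
(iii) B -> A: B=88: 4 rows → A takes values {11, 4, 2} — violation; B=91: 3 rows → A takes values {4, 11} — violation — fails.
(iv) {A, B} -> D: every LHS value maps to a single RHS value — holds.
(v) C -> B: C=899: 4 rows → B takes values {88, 91} — violation; C=904: 3 rows → B takes values {88, 91} — violation — fails.
1 of the 5 dependencies holds.

1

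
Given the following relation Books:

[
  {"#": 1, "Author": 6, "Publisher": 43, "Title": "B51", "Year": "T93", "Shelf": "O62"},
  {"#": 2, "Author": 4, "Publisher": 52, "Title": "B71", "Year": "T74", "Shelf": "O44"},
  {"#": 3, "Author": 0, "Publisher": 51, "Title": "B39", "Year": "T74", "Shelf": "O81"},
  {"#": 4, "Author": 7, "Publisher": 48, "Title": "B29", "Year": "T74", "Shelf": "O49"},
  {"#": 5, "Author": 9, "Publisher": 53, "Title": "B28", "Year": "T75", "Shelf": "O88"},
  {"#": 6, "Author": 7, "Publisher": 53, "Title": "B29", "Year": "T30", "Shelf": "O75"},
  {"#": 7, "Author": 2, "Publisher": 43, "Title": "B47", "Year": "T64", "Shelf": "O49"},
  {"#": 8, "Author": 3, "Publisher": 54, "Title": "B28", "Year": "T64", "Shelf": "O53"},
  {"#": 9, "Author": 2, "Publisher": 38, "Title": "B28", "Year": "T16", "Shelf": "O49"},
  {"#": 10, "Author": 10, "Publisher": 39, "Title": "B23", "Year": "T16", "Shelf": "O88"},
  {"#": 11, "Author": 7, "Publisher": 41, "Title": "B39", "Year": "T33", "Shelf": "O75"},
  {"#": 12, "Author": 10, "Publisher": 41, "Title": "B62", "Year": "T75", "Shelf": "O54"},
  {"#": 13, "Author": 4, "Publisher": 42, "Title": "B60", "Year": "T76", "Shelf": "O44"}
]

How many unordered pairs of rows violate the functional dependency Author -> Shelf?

3

Author=4: all 2 rows agree on Shelf — 0 pairs.
Author=7: violating pairs (4,6), (4,11) — 2 pairs.
Author=2: all 2 rows agree on Shelf — 0 pairs.
Author=10: violating pairs (10,12) — 1 pair.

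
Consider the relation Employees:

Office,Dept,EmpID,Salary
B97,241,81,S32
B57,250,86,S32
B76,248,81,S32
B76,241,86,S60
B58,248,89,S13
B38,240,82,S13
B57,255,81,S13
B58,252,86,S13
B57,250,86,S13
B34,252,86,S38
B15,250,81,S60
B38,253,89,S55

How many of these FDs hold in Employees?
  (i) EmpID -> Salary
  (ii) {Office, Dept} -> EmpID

(i) EmpID -> Salary: EmpID=81: 4 rows → Salary takes values {S32, S13, S60} — violation; EmpID=86: 5 rows → Salary takes values {S32, S60, S13, S38} — violation; EmpID=89: 2 rows → Salary takes values {S13, S55} — violation — fails.
(ii) {Office, Dept} -> EmpID: every LHS value maps to a single RHS value — holds.
1 of the 2 dependencies holds.

1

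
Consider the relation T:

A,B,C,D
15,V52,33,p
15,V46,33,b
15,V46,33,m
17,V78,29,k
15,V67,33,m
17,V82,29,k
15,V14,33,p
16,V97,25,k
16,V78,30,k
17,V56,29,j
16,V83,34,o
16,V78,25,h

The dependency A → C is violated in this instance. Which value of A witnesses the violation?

A=15: 5 rows → C = 33, 33, 33, 33, 33 ✓
A=17: 3 rows → C = 29, 29, 29 ✓
A=16: 4 rows → C takes values {25, 30, 34} — violation
The only A value with inconsistent C is A=16.

16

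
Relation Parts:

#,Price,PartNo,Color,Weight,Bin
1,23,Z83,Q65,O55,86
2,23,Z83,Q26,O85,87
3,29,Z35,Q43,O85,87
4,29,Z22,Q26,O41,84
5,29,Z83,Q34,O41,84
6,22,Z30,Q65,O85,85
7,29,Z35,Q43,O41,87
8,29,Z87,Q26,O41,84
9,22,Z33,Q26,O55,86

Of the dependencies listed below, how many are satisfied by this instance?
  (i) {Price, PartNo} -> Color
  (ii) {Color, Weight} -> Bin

1

(i) {Price, PartNo} -> Color: (Price=23, PartNo=Z83): rows 1, 2 → Color takes values {Q65, Q26} — violation — fails.
(ii) {Color, Weight} -> Bin: every LHS value maps to a single RHS value — holds.
1 of the 2 dependencies holds.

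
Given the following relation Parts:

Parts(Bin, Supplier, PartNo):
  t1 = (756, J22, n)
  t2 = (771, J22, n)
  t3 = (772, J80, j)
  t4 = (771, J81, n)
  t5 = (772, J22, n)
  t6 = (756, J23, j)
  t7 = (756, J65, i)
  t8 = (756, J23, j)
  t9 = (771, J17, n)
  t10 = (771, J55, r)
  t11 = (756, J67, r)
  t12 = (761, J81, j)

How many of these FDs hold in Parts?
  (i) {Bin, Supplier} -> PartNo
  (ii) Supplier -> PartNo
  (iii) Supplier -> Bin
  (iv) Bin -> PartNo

1

(i) {Bin, Supplier} -> PartNo: every LHS value maps to a single RHS value — holds.
(ii) Supplier -> PartNo: Supplier=J81: rows 4, 12 → PartNo takes values {n, j} — violation — fails.
(iii) Supplier -> Bin: Supplier=J22: rows 1, 2, 5 → Bin takes values {756, 771, 772} — violation; Supplier=J81: rows 4, 12 → Bin takes values {771, 761} — violation — fails.
(iv) Bin -> PartNo: Bin=756: rows 1, 6, 7, 8, 11 → PartNo takes values {n, j, i, r} — violation; Bin=771: rows 2, 4, 9, 10 → PartNo takes values {n, r} — violation; Bin=772: rows 3, 5 → PartNo takes values {j, n} — violation — fails.
1 of the 4 dependencies holds.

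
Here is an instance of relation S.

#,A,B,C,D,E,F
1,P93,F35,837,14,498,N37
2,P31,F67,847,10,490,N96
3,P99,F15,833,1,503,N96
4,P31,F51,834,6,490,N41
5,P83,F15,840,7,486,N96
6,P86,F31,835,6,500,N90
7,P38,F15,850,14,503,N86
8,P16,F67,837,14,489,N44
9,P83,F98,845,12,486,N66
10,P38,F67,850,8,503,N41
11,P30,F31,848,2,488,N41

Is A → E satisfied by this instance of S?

Yes

A=P93: row 1 → E = 498 ✓
A=P31: rows 2, 4 → E = 490, 490 ✓
A=P99: row 3 → E = 503 ✓
A=P83: rows 5, 9 → E = 486, 486 ✓
A=P86: row 6 → E = 500 ✓
A=P38: rows 7, 10 → E = 503, 503 ✓
A=P16: row 8 → E = 489 ✓
A=P30: row 11 → E = 488 ✓
Every A value is associated with a single E value, so A → E holds.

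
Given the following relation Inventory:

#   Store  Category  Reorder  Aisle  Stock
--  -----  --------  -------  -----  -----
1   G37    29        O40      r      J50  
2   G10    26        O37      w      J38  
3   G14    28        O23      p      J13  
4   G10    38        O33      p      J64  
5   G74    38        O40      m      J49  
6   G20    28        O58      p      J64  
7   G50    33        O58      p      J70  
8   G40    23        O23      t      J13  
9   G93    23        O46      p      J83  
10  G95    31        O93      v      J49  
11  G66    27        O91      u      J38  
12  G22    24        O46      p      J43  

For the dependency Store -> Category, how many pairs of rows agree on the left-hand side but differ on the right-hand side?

Store=G10: violating pairs (2,4) — 1 pair.

1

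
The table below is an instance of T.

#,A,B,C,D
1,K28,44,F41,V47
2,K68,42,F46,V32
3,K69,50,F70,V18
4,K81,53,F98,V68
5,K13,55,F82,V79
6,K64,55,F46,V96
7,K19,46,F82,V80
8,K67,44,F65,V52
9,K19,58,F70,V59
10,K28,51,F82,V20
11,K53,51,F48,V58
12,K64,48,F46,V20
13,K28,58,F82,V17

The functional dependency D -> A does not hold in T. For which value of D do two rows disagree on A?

D=V47: row 1 → A = K28 ✓
D=V32: row 2 → A = K68 ✓
D=V18: row 3 → A = K69 ✓
D=V68: row 4 → A = K81 ✓
D=V79: row 5 → A = K13 ✓
D=V96: row 6 → A = K64 ✓
D=V80: row 7 → A = K19 ✓
D=V52: row 8 → A = K67 ✓
D=V59: row 9 → A = K19 ✓
D=V20: rows 10, 12 → A takes values {K28, K64} — violation
D=V58: row 11 → A = K53 ✓
D=V17: row 13 → A = K28 ✓
The only D value with inconsistent A is D=V20.

V20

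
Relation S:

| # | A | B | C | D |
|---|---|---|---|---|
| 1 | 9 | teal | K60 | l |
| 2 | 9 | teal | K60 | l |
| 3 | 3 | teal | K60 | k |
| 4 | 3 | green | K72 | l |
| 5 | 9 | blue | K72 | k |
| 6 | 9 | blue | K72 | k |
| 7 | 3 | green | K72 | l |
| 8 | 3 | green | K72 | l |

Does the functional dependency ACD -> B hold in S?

Yes

(A=9, C=K60, D=l): rows 1, 2 → B = teal, teal ✓
(A=3, C=K60, D=k): row 3 → B = teal ✓
(A=3, C=K72, D=l): rows 4, 7, 8 → B = green, green, green ✓
(A=9, C=K72, D=k): rows 5, 6 → B = blue, blue ✓
Every ACD value is associated with a single B value, so ACD -> B holds.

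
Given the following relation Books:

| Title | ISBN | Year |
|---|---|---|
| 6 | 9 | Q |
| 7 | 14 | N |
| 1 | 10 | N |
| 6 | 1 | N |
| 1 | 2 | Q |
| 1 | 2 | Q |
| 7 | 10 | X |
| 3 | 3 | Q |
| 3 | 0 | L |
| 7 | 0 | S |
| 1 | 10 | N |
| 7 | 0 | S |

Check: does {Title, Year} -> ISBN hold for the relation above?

Yes

(Title=6, Year=Q): 1 row → ISBN = 9 ✓
(Title=7, Year=N): 1 row → ISBN = 14 ✓
(Title=1, Year=N): 2 rows → ISBN = 10, 10 ✓
(Title=6, Year=N): 1 row → ISBN = 1 ✓
(Title=1, Year=Q): 2 rows → ISBN = 2, 2 ✓
(Title=7, Year=X): 1 row → ISBN = 10 ✓
(Title=3, Year=Q): 1 row → ISBN = 3 ✓
(Title=3, Year=L): 1 row → ISBN = 0 ✓
(Title=7, Year=S): 2 rows → ISBN = 0, 0 ✓
Every {Title, Year} value is associated with a single ISBN value, so {Title, Year} -> ISBN holds.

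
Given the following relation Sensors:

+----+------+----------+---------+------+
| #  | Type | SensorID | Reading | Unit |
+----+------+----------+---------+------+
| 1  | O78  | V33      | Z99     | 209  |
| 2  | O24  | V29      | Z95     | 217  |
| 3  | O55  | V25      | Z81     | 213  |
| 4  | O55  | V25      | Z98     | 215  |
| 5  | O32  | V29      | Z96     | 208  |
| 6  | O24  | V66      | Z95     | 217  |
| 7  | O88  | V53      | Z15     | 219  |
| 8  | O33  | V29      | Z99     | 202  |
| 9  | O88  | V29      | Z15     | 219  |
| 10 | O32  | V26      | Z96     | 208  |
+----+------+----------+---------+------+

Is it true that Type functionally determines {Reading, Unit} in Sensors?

No

Type=O78: row 1 → {Reading,Unit} = (Z99, 209) ✓
Type=O24: rows 2, 6 → {Reading,Unit} = (Z95, 217), (Z95, 217) ✓
Type=O55: rows 3, 4 → {Reading,Unit} takes values {(Z81, 213), (Z98, 215)} — violation
Type=O32: rows 5, 10 → {Reading,Unit} = (Z96, 208), (Z96, 208) ✓
Type=O88: rows 7, 9 → {Reading,Unit} = (Z15, 219), (Z15, 219) ✓
Type=O33: row 8 → {Reading,Unit} = (Z99, 202) ✓
Two rows agree on Type but differ on {Reading, Unit}, so Type → {Reading, Unit} does not hold.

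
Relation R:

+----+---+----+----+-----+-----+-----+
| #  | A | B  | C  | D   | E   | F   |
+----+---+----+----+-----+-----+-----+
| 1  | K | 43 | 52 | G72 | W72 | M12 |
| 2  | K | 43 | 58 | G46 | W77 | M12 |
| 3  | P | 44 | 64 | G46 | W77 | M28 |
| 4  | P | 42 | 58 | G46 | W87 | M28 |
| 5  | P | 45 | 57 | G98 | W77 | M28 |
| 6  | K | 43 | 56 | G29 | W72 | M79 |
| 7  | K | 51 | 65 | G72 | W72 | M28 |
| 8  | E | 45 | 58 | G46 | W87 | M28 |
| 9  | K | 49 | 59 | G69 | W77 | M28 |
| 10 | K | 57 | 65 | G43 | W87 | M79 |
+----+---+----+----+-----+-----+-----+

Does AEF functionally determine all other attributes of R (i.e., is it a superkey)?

Rows 3 and 5 have the same AEF value (A=P, E=W77, F=M28) but are distinct tuples, so AEF does not determine every attribute — not a superkey.

No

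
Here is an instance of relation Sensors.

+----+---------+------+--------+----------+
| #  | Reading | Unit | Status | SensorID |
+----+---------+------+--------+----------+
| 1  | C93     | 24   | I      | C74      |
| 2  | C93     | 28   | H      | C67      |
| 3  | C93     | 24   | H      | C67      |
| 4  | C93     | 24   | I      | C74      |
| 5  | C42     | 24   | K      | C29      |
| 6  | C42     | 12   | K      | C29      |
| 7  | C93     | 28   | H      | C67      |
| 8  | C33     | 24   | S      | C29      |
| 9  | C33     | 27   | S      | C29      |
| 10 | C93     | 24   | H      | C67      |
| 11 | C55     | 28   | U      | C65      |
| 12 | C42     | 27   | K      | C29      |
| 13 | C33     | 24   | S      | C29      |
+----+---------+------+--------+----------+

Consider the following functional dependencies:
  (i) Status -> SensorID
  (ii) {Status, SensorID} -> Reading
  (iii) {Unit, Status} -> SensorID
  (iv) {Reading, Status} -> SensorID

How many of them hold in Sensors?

(i) Status -> SensorID: every LHS value maps to a single RHS value — holds.
(ii) {Status, SensorID} -> Reading: every LHS value maps to a single RHS value — holds.
(iii) {Unit, Status} -> SensorID: every LHS value maps to a single RHS value — holds.
(iv) {Reading, Status} -> SensorID: every LHS value maps to a single RHS value — holds.
4 of the 4 dependencies hold.

4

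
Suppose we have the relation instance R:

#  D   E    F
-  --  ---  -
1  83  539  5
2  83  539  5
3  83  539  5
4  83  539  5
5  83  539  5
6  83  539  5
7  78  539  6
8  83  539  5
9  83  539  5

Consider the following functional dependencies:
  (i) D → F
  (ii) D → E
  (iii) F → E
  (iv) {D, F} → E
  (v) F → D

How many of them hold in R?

5

(i) D → F: every LHS value maps to a single RHS value — holds.
(ii) D → E: every LHS value maps to a single RHS value — holds.
(iii) F → E: every LHS value maps to a single RHS value — holds.
(iv) {D, F} → E: every LHS value maps to a single RHS value — holds.
(v) F → D: every LHS value maps to a single RHS value — holds.
5 of the 5 dependencies hold.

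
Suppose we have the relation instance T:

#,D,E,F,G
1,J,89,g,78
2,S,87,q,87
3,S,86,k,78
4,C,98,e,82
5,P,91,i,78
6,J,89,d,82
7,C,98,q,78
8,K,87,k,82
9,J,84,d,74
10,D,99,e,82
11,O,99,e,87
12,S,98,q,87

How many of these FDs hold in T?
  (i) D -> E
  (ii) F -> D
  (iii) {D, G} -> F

1

(i) D -> E: D=J: rows 1, 6, 9 → E takes values {89, 84} — violation; D=S: rows 2, 3, 12 → E takes values {87, 86, 98} — violation — fails.
(ii) F -> D: F=q: rows 2, 7, 12 → D takes values {S, C} — violation; F=k: rows 3, 8 → D takes values {S, K} — violation; F=e: rows 4, 10, 11 → D takes values {C, D, O} — violation — fails.
(iii) {D, G} -> F: every LHS value maps to a single RHS value — holds.
1 of the 3 dependencies holds.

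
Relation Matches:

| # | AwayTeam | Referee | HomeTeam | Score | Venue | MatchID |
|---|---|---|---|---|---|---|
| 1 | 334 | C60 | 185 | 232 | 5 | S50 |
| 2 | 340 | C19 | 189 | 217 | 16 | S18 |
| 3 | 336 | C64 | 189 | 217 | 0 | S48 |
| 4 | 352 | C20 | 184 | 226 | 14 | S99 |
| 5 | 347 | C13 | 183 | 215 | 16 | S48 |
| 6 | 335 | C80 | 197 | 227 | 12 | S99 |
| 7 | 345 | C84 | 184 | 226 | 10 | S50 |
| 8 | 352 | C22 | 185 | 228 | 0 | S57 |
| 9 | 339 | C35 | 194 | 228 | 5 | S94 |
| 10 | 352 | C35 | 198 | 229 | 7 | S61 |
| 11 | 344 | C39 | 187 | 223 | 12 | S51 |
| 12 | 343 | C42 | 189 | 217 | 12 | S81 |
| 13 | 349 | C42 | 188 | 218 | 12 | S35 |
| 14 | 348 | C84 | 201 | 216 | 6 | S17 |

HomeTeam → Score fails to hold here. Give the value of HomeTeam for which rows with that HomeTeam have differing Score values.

185

HomeTeam=185: rows 1, 8 → Score takes values {232, 228} — violation
HomeTeam=189: rows 2, 3, 12 → Score = 217, 217, 217 ✓
HomeTeam=184: rows 4, 7 → Score = 226, 226 ✓
HomeTeam=183: row 5 → Score = 215 ✓
HomeTeam=197: row 6 → Score = 227 ✓
HomeTeam=194: row 9 → Score = 228 ✓
HomeTeam=198: row 10 → Score = 229 ✓
HomeTeam=187: row 11 → Score = 223 ✓
HomeTeam=188: row 13 → Score = 218 ✓
HomeTeam=201: row 14 → Score = 216 ✓
The only HomeTeam value with inconsistent Score is HomeTeam=185.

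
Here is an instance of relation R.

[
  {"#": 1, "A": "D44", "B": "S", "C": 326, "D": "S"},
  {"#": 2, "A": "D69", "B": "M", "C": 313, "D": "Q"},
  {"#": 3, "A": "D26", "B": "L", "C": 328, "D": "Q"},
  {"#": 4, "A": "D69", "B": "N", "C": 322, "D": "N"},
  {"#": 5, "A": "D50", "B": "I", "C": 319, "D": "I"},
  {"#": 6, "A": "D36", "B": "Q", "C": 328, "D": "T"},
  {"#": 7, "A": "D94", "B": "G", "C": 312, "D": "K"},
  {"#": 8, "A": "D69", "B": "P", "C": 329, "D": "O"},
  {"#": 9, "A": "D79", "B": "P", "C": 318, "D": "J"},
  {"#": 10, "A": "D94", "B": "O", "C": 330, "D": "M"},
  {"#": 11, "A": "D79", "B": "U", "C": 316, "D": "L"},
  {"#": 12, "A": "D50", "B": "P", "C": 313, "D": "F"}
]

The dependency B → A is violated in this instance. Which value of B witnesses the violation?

P

B=S: row 1 → A = D44 ✓
B=M: row 2 → A = D69 ✓
B=L: row 3 → A = D26 ✓
B=N: row 4 → A = D69 ✓
B=I: row 5 → A = D50 ✓
B=Q: row 6 → A = D36 ✓
B=G: row 7 → A = D94 ✓
B=P: rows 8, 9, 12 → A takes values {D69, D79, D50} — violation
B=O: row 10 → A = D94 ✓
B=U: row 11 → A = D79 ✓
The only B value with inconsistent A is B=P.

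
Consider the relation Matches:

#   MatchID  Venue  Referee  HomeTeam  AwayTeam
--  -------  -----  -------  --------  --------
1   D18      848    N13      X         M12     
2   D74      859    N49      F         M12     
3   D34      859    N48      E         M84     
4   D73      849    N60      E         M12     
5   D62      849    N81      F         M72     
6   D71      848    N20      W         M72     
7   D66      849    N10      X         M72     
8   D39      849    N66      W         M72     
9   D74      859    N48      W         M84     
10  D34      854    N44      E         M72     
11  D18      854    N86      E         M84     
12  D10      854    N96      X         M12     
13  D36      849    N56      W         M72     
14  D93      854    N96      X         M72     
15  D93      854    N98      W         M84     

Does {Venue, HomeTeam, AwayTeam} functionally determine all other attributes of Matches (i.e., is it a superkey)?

Rows 8 and 13 have the same {Venue, HomeTeam, AwayTeam} value (Venue=849, HomeTeam=W, AwayTeam=M72) but are distinct tuples, so {Venue, HomeTeam, AwayTeam} does not determine every attribute — not a superkey.

No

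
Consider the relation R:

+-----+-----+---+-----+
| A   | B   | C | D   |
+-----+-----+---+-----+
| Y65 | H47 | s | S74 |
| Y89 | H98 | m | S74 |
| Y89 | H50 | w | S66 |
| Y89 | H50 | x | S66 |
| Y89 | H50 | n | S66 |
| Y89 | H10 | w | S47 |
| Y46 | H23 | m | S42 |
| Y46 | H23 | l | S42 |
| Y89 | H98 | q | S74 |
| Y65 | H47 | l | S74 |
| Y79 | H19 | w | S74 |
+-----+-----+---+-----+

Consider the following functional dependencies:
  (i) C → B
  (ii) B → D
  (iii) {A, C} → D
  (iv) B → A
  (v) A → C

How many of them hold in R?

(i) C → B: C=m: 2 rows → B takes values {H98, H23} — violation; C=w: 3 rows → B takes values {H50, H10, H19} — violation; C=l: 2 rows → B takes values {H23, H47} — violation — fails.
(ii) B → D: every LHS value maps to a single RHS value — holds.
(iii) {A, C} → D: (A=Y89, C=w): 2 rows → D takes values {S66, S47} — violation — fails.
(iv) B → A: every LHS value maps to a single RHS value — holds.
(v) A → C: A=Y65: 2 rows → C takes values {s, l} — violation; A=Y89: 6 rows → C takes values {m, w, x, n, q} — violation; A=Y46: 2 rows → C takes values {m, l} — violation — fails.
2 of the 5 dependencies hold.

2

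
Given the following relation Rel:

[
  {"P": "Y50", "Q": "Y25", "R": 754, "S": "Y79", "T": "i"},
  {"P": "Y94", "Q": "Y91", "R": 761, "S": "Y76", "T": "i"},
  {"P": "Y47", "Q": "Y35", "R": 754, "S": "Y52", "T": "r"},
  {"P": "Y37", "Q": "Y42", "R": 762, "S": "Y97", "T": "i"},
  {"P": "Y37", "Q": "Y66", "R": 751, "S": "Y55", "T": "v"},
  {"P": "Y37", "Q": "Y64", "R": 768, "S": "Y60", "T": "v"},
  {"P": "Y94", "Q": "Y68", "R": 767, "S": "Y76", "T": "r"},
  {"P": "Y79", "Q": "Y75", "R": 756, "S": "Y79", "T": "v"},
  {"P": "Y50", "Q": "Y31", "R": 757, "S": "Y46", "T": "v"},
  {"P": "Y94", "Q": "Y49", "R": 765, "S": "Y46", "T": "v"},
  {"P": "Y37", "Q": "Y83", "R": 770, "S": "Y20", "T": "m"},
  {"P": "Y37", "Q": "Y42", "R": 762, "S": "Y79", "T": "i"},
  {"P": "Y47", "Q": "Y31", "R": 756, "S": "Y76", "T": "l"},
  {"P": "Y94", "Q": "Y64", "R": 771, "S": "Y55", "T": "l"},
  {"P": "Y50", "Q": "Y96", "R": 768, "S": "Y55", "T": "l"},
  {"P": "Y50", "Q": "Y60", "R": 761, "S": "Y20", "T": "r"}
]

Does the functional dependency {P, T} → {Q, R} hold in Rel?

(P=Y50, T=i): 1 row → {Q,R} = (Y25, 754) ✓
(P=Y94, T=i): 1 row → {Q,R} = (Y91, 761) ✓
(P=Y47, T=r): 1 row → {Q,R} = (Y35, 754) ✓
(P=Y37, T=i): 2 rows → {Q,R} = (Y42, 762), (Y42, 762) ✓
(P=Y37, T=v): 2 rows → {Q,R} takes values {(Y66, 751), (Y64, 768)} — violation
(P=Y94, T=r): 1 row → {Q,R} = (Y68, 767) ✓
(P=Y79, T=v): 1 row → {Q,R} = (Y75, 756) ✓
(P=Y50, T=v): 1 row → {Q,R} = (Y31, 757) ✓
(P=Y94, T=v): 1 row → {Q,R} = (Y49, 765) ✓
(P=Y37, T=m): 1 row → {Q,R} = (Y83, 770) ✓
(P=Y47, T=l): 1 row → {Q,R} = (Y31, 756) ✓
(P=Y94, T=l): 1 row → {Q,R} = (Y64, 771) ✓
(P=Y50, T=l): 1 row → {Q,R} = (Y96, 768) ✓
(P=Y50, T=r): 1 row → {Q,R} = (Y60, 761) ✓
Two rows agree on {P, T} but differ on {Q, R}, so {P, T} → {Q, R} does not hold.

No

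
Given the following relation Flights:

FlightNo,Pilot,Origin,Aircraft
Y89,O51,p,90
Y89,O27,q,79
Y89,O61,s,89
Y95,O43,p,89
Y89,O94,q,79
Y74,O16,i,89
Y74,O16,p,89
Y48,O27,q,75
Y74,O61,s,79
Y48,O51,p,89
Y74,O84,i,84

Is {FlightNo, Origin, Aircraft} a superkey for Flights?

No

Two distinct rows share (FlightNo=Y89, Origin=q, Aircraft=79), so {FlightNo, Origin, Aircraft} does not determine every attribute — not a superkey.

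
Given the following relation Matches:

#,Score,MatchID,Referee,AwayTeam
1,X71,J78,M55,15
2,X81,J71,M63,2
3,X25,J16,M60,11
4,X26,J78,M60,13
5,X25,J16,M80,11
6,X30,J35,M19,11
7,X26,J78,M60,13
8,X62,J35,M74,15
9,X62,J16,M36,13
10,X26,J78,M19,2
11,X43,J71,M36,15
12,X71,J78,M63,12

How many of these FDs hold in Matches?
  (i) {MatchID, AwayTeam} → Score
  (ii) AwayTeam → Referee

1

(i) {MatchID, AwayTeam} → Score: every LHS value maps to a single RHS value — holds.
(ii) AwayTeam → Referee: AwayTeam=15: rows 1, 8, 11 → Referee takes values {M55, M74, M36} — violation; AwayTeam=2: rows 2, 10 → Referee takes values {M63, M19} — violation; AwayTeam=11: rows 3, 5, 6 → Referee takes values {M60, M80, M19} — violation; AwayTeam=13: rows 4, 7, 9 → Referee takes values {M60, M36} — violation — fails.
1 of the 2 dependencies holds.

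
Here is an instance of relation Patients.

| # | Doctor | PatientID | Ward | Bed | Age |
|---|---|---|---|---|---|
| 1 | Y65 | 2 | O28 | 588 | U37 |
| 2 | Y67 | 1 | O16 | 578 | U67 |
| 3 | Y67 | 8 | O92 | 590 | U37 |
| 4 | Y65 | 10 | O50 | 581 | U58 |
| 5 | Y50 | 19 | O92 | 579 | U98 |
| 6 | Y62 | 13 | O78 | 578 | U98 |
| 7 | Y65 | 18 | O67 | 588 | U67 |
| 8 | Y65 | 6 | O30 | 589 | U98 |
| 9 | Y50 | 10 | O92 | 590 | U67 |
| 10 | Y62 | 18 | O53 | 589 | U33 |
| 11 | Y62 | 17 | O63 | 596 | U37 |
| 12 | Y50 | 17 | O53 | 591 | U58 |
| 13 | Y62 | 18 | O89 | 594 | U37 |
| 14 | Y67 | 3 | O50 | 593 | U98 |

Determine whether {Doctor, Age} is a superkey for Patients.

No

Rows 11 and 13 have the same {Doctor, Age} value (Doctor=Y62, Age=U37) but are distinct tuples, so {Doctor, Age} does not determine every attribute — not a superkey.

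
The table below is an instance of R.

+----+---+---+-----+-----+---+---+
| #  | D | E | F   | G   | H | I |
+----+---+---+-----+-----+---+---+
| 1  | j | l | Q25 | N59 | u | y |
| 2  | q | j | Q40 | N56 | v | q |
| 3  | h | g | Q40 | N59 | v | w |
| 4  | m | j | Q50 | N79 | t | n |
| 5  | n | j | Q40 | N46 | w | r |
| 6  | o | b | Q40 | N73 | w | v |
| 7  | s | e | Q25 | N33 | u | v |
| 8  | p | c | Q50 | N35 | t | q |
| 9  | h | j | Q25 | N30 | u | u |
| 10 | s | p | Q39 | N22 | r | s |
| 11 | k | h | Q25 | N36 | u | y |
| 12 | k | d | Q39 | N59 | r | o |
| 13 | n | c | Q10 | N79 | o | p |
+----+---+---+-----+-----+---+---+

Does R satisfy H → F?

H=u: rows 1, 7, 9, 11 → F = Q25, Q25, Q25, Q25 ✓
H=v: rows 2, 3 → F = Q40, Q40 ✓
H=t: rows 4, 8 → F = Q50, Q50 ✓
H=w: rows 5, 6 → F = Q40, Q40 ✓
H=r: rows 10, 12 → F = Q39, Q39 ✓
H=o: row 13 → F = Q10 ✓
Every H value is associated with a single F value, so H → F holds.

Yes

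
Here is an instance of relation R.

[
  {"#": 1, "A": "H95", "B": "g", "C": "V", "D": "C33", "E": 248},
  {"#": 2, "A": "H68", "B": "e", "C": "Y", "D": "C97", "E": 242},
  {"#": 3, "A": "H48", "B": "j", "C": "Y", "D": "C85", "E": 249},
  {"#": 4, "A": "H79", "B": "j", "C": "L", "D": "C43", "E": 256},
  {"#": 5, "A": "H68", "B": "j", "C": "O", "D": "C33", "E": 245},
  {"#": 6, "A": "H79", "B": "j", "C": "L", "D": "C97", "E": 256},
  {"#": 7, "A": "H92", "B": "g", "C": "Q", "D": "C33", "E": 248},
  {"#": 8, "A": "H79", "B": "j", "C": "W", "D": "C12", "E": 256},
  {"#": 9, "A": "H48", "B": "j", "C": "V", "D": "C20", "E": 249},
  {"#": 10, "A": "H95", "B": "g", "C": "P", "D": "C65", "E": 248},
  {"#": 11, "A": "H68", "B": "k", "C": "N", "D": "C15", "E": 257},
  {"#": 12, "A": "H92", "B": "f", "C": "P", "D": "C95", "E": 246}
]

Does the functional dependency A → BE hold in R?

A=H95: rows 1, 10 → {B,E} = (g, 248), (g, 248) ✓
A=H68: rows 2, 5, 11 → {B,E} takes values {(e, 242), (j, 245), (k, 257)} — violation
A=H48: rows 3, 9 → {B,E} = (j, 249), (j, 249) ✓
A=H79: rows 4, 6, 8 → {B,E} = (j, 256), (j, 256), (j, 256) ✓
A=H92: rows 7, 12 → {B,E} takes values {(g, 248), (f, 246)} — violation
Two rows agree on A but differ on BE, so A → BE does not hold.

No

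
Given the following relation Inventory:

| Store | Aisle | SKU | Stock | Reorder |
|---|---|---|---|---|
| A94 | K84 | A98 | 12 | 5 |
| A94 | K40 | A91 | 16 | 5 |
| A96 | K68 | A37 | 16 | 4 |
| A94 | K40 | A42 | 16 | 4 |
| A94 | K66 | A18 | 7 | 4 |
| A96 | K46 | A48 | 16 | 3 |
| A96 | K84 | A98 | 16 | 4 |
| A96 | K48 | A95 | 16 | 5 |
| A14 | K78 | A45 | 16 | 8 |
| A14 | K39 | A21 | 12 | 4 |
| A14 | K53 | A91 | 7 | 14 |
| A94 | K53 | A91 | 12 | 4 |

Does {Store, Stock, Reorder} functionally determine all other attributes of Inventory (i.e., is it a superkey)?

No

Two distinct rows share (Store=A96, Stock=16, Reorder=4), so {Store, Stock, Reorder} does not determine every attribute — not a superkey.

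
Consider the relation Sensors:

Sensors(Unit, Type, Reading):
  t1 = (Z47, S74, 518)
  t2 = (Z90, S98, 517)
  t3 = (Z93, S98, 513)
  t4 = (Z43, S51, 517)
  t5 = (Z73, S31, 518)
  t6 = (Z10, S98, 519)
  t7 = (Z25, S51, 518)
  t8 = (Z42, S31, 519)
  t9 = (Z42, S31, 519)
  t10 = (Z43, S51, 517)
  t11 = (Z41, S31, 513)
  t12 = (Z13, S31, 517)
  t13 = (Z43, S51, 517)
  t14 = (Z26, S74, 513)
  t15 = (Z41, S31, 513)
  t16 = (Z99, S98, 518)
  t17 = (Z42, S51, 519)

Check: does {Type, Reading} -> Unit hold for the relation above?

(Type=S74, Reading=518): row 1 → Unit = Z47 ✓
(Type=S98, Reading=517): row 2 → Unit = Z90 ✓
(Type=S98, Reading=513): row 3 → Unit = Z93 ✓
(Type=S51, Reading=517): rows 4, 10, 13 → Unit = Z43, Z43, Z43 ✓
(Type=S31, Reading=518): row 5 → Unit = Z73 ✓
(Type=S98, Reading=519): row 6 → Unit = Z10 ✓
(Type=S51, Reading=518): row 7 → Unit = Z25 ✓
(Type=S31, Reading=519): rows 8, 9 → Unit = Z42, Z42 ✓
(Type=S31, Reading=513): rows 11, 15 → Unit = Z41, Z41 ✓
(Type=S31, Reading=517): row 12 → Unit = Z13 ✓
(Type=S74, Reading=513): row 14 → Unit = Z26 ✓
(Type=S98, Reading=518): row 16 → Unit = Z99 ✓
(Type=S51, Reading=519): row 17 → Unit = Z42 ✓
Every {Type, Reading} value is associated with a single Unit value, so {Type, Reading} -> Unit holds.

Yes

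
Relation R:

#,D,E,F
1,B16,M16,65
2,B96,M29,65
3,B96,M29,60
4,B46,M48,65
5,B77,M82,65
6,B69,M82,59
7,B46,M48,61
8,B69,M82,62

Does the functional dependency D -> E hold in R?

D=B16: row 1 → E = M16 ✓
D=B96: rows 2, 3 → E = M29, M29 ✓
D=B46: rows 4, 7 → E = M48, M48 ✓
D=B77: row 5 → E = M82 ✓
D=B69: rows 6, 8 → E = M82, M82 ✓
Every D value is associated with a single E value, so D -> E holds.

Yes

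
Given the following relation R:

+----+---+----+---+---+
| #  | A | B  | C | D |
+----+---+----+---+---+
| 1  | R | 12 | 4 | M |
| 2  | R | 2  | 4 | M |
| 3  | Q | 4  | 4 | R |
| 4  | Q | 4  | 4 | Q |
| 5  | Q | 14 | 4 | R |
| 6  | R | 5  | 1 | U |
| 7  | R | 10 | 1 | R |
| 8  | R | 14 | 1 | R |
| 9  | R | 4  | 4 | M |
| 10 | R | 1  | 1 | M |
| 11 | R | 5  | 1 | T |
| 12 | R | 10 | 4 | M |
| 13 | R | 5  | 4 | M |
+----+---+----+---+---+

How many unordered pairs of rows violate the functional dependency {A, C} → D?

(A=R, C=4): all 5 rows agree on D — 0 pairs.
(A=Q, C=4): violating pairs (3,4), (4,5) — 2 pairs.
(A=R, C=1): violating pairs (6,7), (6,8), (6,10), (6,11), (7,10), (7,11), (8,10), (8,11), (10,11) — 9 pairs.

11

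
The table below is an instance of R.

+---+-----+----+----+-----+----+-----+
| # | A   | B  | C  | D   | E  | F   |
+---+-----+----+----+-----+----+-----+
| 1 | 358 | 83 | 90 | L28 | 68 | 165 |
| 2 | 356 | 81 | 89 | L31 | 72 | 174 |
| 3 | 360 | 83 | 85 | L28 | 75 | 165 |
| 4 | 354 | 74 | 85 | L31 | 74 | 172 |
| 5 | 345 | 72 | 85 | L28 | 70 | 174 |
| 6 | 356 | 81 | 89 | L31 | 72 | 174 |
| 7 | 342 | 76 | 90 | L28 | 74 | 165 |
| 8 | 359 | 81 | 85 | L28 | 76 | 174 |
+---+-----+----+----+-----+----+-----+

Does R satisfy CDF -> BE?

No

(C=90, D=L28, F=165): rows 1, 7 → {B,E} takes values {(83, 68), (76, 74)} — violation
(C=89, D=L31, F=174): rows 2, 6 → {B,E} = (81, 72), (81, 72) ✓
(C=85, D=L28, F=165): row 3 → {B,E} = (83, 75) ✓
(C=85, D=L31, F=172): row 4 → {B,E} = (74, 74) ✓
(C=85, D=L28, F=174): rows 5, 8 → {B,E} takes values {(72, 70), (81, 76)} — violation
Two rows agree on CDF but differ on BE, so CDF -> BE does not hold.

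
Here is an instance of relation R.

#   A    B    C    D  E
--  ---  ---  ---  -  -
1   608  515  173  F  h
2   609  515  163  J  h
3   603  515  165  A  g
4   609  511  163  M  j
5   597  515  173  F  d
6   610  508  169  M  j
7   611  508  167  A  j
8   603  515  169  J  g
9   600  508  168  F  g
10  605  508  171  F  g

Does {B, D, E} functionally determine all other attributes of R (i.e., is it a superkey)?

Rows 9 and 10 have the same {B, D, E} value (B=508, D=F, E=g) but are distinct tuples, so {B, D, E} does not determine every attribute — not a superkey.

No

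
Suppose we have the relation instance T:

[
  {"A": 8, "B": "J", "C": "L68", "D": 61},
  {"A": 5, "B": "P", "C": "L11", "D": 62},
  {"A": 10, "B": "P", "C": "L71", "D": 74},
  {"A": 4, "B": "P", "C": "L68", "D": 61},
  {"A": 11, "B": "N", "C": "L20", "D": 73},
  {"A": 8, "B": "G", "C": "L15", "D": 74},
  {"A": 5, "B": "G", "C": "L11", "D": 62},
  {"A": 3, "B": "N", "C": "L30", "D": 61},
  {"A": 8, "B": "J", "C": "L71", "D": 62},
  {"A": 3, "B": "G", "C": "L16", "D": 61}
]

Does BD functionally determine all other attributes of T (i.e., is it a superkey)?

All 10 rows have distinct BD values, so BD → (all attributes) holds and BD is a superkey.

Yes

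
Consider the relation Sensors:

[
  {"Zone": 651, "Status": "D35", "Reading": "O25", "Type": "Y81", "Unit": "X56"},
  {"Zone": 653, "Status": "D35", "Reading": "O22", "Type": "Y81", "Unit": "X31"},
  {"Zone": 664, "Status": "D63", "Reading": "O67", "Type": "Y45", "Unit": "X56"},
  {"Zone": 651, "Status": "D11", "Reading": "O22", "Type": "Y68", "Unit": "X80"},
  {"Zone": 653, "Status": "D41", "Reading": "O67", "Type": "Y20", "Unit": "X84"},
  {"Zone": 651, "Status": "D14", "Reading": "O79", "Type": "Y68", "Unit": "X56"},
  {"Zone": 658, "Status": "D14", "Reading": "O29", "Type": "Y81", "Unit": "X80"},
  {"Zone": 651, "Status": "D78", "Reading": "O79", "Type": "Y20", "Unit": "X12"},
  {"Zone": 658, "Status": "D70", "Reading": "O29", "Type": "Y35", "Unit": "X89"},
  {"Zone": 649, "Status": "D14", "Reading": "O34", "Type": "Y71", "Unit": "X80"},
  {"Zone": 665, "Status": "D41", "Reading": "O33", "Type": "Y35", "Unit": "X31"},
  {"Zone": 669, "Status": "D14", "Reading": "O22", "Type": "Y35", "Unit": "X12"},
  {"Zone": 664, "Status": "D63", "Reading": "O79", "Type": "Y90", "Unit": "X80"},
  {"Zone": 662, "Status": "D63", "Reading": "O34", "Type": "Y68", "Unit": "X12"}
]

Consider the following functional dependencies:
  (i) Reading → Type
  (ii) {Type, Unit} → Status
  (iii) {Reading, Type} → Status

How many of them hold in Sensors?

2

(i) Reading → Type: Reading=O22: 3 rows → Type takes values {Y81, Y68, Y35} — violation; Reading=O67: 2 rows → Type takes values {Y45, Y20} — violation; Reading=O79: 3 rows → Type takes values {Y68, Y20, Y90} — violation; Reading=O29: 2 rows → Type takes values {Y81, Y35} — violation; Reading=O34: 2 rows → Type takes values {Y71, Y68} — violation — fails.
(ii) {Type, Unit} → Status: every LHS value maps to a single RHS value — holds.
(iii) {Reading, Type} → Status: every LHS value maps to a single RHS value — holds.
2 of the 3 dependencies hold.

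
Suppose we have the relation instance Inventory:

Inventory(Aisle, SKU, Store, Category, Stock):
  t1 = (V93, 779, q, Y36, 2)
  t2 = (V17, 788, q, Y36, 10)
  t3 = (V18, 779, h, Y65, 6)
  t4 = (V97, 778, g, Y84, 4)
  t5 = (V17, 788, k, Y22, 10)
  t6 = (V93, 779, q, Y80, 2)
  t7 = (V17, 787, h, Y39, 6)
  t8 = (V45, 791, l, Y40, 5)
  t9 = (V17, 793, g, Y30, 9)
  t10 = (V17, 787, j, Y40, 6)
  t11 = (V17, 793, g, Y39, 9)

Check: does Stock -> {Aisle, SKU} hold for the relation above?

No

Stock=2: rows 1, 6 → {Aisle,SKU} = (V93, 779), (V93, 779) ✓
Stock=10: rows 2, 5 → {Aisle,SKU} = (V17, 788), (V17, 788) ✓
Stock=6: rows 3, 7, 10 → {Aisle,SKU} takes values {(V18, 779), (V17, 787)} — violation
Stock=4: row 4 → {Aisle,SKU} = (V97, 778) ✓
Stock=5: row 8 → {Aisle,SKU} = (V45, 791) ✓
Stock=9: rows 9, 11 → {Aisle,SKU} = (V17, 793), (V17, 793) ✓
Two rows agree on Stock but differ on {Aisle, SKU}, so Stock -> {Aisle, SKU} does not hold.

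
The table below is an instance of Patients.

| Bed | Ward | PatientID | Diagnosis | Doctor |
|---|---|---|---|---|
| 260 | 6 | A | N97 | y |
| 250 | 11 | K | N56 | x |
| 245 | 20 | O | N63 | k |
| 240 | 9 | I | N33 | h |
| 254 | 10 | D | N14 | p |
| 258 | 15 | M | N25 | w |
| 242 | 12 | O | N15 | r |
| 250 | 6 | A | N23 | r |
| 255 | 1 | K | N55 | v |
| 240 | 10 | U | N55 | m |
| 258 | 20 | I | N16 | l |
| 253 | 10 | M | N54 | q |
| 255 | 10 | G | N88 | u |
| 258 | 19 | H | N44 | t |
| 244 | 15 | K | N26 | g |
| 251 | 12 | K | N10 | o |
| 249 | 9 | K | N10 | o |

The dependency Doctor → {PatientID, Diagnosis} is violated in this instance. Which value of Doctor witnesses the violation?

Doctor=y: 1 row → {PatientID,Diagnosis} = (A, N97) ✓
Doctor=x: 1 row → {PatientID,Diagnosis} = (K, N56) ✓
Doctor=k: 1 row → {PatientID,Diagnosis} = (O, N63) ✓
Doctor=h: 1 row → {PatientID,Diagnosis} = (I, N33) ✓
Doctor=p: 1 row → {PatientID,Diagnosis} = (D, N14) ✓
Doctor=w: 1 row → {PatientID,Diagnosis} = (M, N25) ✓
Doctor=r: 2 rows → {PatientID,Diagnosis} takes values {(O, N15), (A, N23)} — violation
Doctor=v: 1 row → {PatientID,Diagnosis} = (K, N55) ✓
Doctor=m: 1 row → {PatientID,Diagnosis} = (U, N55) ✓
Doctor=l: 1 row → {PatientID,Diagnosis} = (I, N16) ✓
Doctor=q: 1 row → {PatientID,Diagnosis} = (M, N54) ✓
Doctor=u: 1 row → {PatientID,Diagnosis} = (G, N88) ✓
Doctor=t: 1 row → {PatientID,Diagnosis} = (H, N44) ✓
Doctor=g: 1 row → {PatientID,Diagnosis} = (K, N26) ✓
Doctor=o: 2 rows → {PatientID,Diagnosis} = (K, N10), (K, N10) ✓
The only Doctor value with inconsistent RHS is Doctor=r.

r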